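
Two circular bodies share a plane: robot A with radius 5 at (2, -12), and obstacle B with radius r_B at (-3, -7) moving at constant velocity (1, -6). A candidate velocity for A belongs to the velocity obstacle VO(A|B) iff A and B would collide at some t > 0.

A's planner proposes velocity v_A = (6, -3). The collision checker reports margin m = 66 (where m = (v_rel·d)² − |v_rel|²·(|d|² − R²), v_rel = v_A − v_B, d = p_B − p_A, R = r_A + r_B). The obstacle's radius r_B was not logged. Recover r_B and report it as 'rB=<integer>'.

m = 66
d = (-5, 5);  v_rel = (5, 3),  |v_rel|² = 34
v_rel×d = (5)·(5) − (3)·(-5) = 40
since m = R²·34 − 40²:  R² = (1600 + 66) / 34 = 49
R = √49 = 7  ⇒  r_B = 7 − 5 = 2

rB=2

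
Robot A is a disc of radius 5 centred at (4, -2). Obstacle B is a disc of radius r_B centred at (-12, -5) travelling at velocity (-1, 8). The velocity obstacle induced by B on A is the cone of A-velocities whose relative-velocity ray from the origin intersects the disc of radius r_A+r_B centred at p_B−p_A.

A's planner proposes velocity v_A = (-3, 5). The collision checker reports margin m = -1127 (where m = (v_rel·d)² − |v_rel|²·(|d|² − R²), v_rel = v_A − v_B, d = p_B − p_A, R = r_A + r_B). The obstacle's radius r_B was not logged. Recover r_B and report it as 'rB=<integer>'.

m = -1127
d = (-16, -3);  v_rel = (-2, -3),  |v_rel|² = 13
v_rel×d = (-2)·(-3) − (-3)·(-16) = -42
since m = R²·13 − (-42)²:  R² = (1764 + -1127) / 13 = 49
R = √49 = 7  ⇒  r_B = 7 − 5 = 2

rB=2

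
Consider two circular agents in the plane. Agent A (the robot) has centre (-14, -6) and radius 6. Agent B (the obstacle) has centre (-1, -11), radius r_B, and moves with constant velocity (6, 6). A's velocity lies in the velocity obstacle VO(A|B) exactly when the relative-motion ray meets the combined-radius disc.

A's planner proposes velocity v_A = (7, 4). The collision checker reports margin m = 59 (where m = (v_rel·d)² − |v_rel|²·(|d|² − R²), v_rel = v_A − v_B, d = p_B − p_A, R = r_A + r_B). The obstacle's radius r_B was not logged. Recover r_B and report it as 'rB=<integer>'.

m = 59
d = (13, -5);  v_rel = (1, -2),  |v_rel|² = 5
v_rel×d = (1)·(-5) − (-2)·(13) = 21
since m = R²·5 − 21²:  R² = (441 + 59) / 5 = 100
R = √100 = 10  ⇒  r_B = 10 − 6 = 4

rB=4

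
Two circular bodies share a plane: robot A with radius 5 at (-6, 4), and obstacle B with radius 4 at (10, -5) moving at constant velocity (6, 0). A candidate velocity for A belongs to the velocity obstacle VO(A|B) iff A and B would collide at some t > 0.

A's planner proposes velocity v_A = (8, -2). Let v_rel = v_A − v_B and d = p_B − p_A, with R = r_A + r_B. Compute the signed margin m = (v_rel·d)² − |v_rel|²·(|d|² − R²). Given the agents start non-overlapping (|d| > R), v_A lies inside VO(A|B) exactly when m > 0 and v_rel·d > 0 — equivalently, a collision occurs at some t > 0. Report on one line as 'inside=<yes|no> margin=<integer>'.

d = (16, -9),  |d|² = 337;  R = 5+4 = 9,  c = 337−9² = 256
v_rel = (2, -2),  |v_rel|² = 8;  v_rel·d = (2)·(16) + (-2)·(-9) = 50
8·t² − 100·t + 256 = 0  ⇒  m = 50² − 8·256 = 452
m = 452 > 0,  v_rel·d = 50 > 0  ⇒  inside

inside=yes margin=452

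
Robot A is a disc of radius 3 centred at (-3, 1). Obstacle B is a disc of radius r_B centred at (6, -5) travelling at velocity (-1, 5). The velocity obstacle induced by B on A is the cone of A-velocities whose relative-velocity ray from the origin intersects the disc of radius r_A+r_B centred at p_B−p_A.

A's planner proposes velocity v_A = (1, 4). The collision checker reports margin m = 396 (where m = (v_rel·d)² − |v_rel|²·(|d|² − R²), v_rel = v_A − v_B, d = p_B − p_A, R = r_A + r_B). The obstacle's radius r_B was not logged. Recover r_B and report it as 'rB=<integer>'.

m = 396
d = (9, -6);  v_rel = (2, -1),  |v_rel|² = 5
v_rel×d = (2)·(-6) − (-1)·(9) = -3
since m = R²·5 − (-3)²:  R² = (9 + 396) / 5 = 81
R = √81 = 9  ⇒  r_B = 9 − 3 = 6

rB=6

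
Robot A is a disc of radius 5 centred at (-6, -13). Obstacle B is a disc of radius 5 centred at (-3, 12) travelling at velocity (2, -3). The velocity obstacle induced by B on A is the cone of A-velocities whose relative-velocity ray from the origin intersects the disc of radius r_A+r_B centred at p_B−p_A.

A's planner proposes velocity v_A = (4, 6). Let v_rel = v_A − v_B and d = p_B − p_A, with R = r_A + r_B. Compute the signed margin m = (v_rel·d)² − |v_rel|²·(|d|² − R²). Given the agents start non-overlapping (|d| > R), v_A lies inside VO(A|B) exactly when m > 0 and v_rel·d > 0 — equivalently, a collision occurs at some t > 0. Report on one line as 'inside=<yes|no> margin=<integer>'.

d = (3, 25),  |d|² = 634;  R = 5+5 = 10,  c = 634−10² = 534
v_rel = (2, 9),  |v_rel|² = 85;  v_rel·d = (2)·(3) + (9)·(25) = 231
85·t² − 462·t + 534 = 0  ⇒  m = 231² − 85·534 = 7971
m = 7971 > 0,  v_rel·d = 231 > 0  ⇒  inside

inside=yes margin=7971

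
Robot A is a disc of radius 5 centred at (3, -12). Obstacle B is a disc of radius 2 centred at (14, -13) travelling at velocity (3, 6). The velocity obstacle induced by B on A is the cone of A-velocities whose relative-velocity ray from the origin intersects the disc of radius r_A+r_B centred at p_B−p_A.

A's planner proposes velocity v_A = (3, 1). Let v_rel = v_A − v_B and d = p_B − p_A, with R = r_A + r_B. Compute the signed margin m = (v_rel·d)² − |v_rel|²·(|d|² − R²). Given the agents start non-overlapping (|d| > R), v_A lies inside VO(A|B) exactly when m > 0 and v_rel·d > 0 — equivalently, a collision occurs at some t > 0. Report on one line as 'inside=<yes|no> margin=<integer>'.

d = (11, -1),  |d|² = 122;  R = 5+2 = 7,  c = 122−7² = 73
v_rel = (0, -5),  |v_rel|² = 25;  v_rel·d = (0)·(11) + (-5)·(-1) = 5
25·t² − 10·t + 73 = 0  ⇒  m = 5² − 25·73 = -1800
m = -1800 < 0,  v_rel·d = 5 > 0  ⇒  outside

inside=no margin=-1800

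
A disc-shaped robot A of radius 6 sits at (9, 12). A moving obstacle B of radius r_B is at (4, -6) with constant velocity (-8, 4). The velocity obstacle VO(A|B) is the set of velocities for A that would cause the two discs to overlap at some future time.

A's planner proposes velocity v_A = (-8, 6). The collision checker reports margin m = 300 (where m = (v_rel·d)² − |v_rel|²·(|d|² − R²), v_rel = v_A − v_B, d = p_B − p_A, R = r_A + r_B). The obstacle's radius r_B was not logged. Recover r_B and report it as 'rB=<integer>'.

m = 300
d = (-5, -18);  v_rel = (0, 2),  |v_rel|² = 4
v_rel×d = (0)·(-18) − (2)·(-5) = 10
since m = R²·4 − 10²:  R² = (100 + 300) / 4 = 100
R = √100 = 10  ⇒  r_B = 10 − 6 = 4

rB=4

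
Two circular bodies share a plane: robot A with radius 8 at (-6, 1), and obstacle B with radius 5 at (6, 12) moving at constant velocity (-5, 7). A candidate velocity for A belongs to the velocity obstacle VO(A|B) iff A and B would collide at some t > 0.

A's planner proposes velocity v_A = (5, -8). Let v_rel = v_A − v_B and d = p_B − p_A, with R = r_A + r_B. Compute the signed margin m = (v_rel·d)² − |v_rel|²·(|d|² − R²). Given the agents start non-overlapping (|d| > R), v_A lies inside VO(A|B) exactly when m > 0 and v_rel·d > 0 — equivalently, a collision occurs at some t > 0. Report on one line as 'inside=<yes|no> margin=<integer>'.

d = (12, 11),  |d|² = 265;  R = 8+5 = 13,  c = 265−13² = 96
v_rel = (10, -15),  |v_rel|² = 325;  v_rel·d = (10)·(12) + (-15)·(11) = -45
325·t² + 90·t + 96 = 0  ⇒  m = (-45)² − 325·96 = -29175
m = -29175 < 0,  v_rel·d = -45 < 0  ⇒  outside

inside=no margin=-29175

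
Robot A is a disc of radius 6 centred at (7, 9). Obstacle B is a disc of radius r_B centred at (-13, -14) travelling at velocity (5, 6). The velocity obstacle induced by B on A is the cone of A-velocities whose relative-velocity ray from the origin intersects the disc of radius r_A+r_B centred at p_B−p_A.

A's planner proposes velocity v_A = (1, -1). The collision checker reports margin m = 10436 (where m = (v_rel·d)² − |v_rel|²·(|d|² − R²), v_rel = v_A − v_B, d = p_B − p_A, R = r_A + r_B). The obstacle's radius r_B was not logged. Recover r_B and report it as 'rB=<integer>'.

m = 10436
d = (-20, -23);  v_rel = (-4, -7),  |v_rel|² = 65
v_rel×d = (-4)·(-23) − (-7)·(-20) = -48
since m = R²·65 − (-48)²:  R² = (2304 + 10436) / 65 = 196
R = √196 = 14  ⇒  r_B = 14 − 6 = 8

rB=8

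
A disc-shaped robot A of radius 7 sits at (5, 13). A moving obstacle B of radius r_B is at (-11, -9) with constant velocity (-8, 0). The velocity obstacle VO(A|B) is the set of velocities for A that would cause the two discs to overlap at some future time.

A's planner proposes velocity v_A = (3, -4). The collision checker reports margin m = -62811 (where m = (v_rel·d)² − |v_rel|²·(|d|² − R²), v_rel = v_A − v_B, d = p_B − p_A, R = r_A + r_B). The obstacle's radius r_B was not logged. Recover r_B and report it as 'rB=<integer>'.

m = -62811
d = (-16, -22);  v_rel = (11, -4),  |v_rel|² = 137
v_rel×d = (11)·(-22) − (-4)·(-16) = -306
since m = R²·137 − (-306)²:  R² = (93636 + -62811) / 137 = 225
R = √225 = 15  ⇒  r_B = 15 − 7 = 8

rB=8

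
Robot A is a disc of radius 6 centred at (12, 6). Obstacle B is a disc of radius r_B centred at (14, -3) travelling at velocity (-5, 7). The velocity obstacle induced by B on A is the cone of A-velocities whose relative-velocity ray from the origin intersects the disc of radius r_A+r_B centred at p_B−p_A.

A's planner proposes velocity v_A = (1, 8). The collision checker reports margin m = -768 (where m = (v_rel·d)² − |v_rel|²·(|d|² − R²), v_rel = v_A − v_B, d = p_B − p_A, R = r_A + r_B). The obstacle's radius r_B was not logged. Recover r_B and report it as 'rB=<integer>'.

m = -768
d = (2, -9);  v_rel = (6, 1),  |v_rel|² = 37
v_rel×d = (6)·(-9) − (1)·(2) = -56
since m = R²·37 − (-56)²:  R² = (3136 + -768) / 37 = 64
R = √64 = 8  ⇒  r_B = 8 − 6 = 2

rB=2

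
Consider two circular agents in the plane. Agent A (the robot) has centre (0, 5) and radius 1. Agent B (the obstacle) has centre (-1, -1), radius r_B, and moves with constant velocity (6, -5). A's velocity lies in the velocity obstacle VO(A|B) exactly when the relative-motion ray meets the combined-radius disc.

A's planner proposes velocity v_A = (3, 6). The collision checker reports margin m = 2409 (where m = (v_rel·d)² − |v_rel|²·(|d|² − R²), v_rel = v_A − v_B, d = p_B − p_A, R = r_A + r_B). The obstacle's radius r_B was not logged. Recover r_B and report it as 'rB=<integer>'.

m = 2409
d = (-1, -6);  v_rel = (-3, 11),  |v_rel|² = 130
v_rel×d = (-3)·(-6) − (11)·(-1) = 29
since m = R²·130 − 29²:  R² = (841 + 2409) / 130 = 25
R = √25 = 5  ⇒  r_B = 5 − 1 = 4

rB=4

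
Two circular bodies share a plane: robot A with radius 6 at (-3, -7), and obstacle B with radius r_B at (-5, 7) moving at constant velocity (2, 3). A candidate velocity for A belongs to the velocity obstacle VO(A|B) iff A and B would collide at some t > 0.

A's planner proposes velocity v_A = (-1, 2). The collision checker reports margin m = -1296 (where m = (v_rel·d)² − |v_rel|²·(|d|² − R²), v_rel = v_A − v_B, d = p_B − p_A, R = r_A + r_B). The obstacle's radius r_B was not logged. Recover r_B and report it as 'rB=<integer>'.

m = -1296
d = (-2, 14);  v_rel = (-3, -1),  |v_rel|² = 10
v_rel×d = (-3)·(14) − (-1)·(-2) = -44
since m = R²·10 − (-44)²:  R² = (1936 + -1296) / 10 = 64
R = √64 = 8  ⇒  r_B = 8 − 6 = 2

rB=2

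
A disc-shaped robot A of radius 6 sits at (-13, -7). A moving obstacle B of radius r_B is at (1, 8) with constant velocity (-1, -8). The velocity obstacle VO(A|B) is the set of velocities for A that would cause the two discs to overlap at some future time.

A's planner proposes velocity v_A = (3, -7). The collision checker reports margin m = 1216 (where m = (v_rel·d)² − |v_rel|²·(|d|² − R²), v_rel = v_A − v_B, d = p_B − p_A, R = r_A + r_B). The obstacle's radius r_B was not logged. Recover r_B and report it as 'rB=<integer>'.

m = 1216
d = (14, 15);  v_rel = (4, 1),  |v_rel|² = 17
v_rel×d = (4)·(15) − (1)·(14) = 46
since m = R²·17 − 46²:  R² = (2116 + 1216) / 17 = 196
R = √196 = 14  ⇒  r_B = 14 − 6 = 8

rB=8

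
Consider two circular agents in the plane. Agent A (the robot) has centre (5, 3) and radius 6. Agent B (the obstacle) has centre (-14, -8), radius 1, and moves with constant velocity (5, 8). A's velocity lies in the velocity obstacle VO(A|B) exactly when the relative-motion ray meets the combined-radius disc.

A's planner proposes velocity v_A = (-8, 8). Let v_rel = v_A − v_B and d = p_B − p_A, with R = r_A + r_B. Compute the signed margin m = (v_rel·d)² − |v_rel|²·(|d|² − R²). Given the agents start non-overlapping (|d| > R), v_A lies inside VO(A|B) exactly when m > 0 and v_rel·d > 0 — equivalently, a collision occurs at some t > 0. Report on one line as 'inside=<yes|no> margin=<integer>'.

d = (-19, -11),  |d|² = 482;  R = 6+1 = 7,  c = 482−7² = 433
v_rel = (-13, 0),  |v_rel|² = 169;  v_rel·d = (-13)·(-19) + (0)·(-11) = 247
169·t² − 494·t + 433 = 0  ⇒  m = 247² − 169·433 = -12168
m = -12168 < 0,  v_rel·d = 247 > 0  ⇒  outside

inside=no margin=-12168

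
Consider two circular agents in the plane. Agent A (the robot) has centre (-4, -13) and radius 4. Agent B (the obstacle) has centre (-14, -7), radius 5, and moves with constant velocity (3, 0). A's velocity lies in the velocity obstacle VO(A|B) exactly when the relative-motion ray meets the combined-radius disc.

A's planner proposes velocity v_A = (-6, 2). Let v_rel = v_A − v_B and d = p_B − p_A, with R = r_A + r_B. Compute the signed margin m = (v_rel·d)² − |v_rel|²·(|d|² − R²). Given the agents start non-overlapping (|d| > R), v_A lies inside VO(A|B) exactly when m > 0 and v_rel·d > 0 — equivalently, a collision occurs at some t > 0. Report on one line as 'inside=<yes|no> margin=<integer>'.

d = (-10, 6),  |d|² = 136;  R = 4+5 = 9,  c = 136−9² = 55
v_rel = (-9, 2),  |v_rel|² = 85;  v_rel·d = (-9)·(-10) + (2)·(6) = 102
85·t² − 204·t + 55 = 0  ⇒  m = 102² − 85·55 = 5729
m = 5729 > 0,  v_rel·d = 102 > 0  ⇒  inside

inside=yes margin=5729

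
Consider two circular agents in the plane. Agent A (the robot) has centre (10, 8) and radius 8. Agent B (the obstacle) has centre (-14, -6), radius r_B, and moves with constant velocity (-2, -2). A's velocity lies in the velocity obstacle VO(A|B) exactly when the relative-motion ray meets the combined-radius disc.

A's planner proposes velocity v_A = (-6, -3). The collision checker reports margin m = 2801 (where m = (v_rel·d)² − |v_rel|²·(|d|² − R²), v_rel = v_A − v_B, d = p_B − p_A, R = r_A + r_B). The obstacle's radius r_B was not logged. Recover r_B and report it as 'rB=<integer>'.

m = 2801
d = (-24, -14);  v_rel = (-4, -1),  |v_rel|² = 17
v_rel×d = (-4)·(-14) − (-1)·(-24) = 32
since m = R²·17 − 32²:  R² = (1024 + 2801) / 17 = 225
R = √225 = 15  ⇒  r_B = 15 − 8 = 7

rB=7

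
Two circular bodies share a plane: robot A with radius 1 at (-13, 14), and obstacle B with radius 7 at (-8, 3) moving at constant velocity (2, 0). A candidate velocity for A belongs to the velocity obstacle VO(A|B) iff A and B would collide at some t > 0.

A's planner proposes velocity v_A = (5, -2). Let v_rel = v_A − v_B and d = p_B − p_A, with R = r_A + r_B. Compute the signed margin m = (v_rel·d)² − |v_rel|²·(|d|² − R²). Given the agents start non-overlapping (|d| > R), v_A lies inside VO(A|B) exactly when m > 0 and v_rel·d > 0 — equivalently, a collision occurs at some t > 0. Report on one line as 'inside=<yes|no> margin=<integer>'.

d = (5, -11),  |d|² = 146;  R = 1+7 = 8,  c = 146−8² = 82
v_rel = (3, -2),  |v_rel|² = 13;  v_rel·d = (3)·(5) + (-2)·(-11) = 37
13·t² − 74·t + 82 = 0  ⇒  m = 37² − 13·82 = 303
m = 303 > 0,  v_rel·d = 37 > 0  ⇒  inside

inside=yes margin=303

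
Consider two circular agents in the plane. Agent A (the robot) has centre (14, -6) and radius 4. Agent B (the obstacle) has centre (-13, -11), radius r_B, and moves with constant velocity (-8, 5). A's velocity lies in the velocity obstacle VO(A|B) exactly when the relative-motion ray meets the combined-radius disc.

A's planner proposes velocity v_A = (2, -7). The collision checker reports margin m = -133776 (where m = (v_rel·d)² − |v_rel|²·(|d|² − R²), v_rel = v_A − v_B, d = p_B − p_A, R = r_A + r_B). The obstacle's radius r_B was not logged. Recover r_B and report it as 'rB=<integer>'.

m = -133776
d = (-27, -5);  v_rel = (10, -12),  |v_rel|² = 244
v_rel×d = (10)·(-5) − (-12)·(-27) = -374
since m = R²·244 − (-374)²:  R² = (139876 + -133776) / 244 = 25
R = √25 = 5  ⇒  r_B = 5 − 4 = 1

rB=1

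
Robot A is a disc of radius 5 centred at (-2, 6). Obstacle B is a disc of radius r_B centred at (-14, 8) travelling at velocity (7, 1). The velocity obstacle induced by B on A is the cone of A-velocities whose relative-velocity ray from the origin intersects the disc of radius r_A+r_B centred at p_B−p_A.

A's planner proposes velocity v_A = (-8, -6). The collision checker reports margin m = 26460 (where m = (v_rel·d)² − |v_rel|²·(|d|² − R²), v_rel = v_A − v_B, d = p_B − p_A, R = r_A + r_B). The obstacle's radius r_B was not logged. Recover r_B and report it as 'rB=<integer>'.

m = 26460
d = (-12, 2);  v_rel = (-15, -7),  |v_rel|² = 274
v_rel×d = (-15)·(2) − (-7)·(-12) = -114
since m = R²·274 − (-114)²:  R² = (12996 + 26460) / 274 = 144
R = √144 = 12  ⇒  r_B = 12 − 5 = 7

rB=7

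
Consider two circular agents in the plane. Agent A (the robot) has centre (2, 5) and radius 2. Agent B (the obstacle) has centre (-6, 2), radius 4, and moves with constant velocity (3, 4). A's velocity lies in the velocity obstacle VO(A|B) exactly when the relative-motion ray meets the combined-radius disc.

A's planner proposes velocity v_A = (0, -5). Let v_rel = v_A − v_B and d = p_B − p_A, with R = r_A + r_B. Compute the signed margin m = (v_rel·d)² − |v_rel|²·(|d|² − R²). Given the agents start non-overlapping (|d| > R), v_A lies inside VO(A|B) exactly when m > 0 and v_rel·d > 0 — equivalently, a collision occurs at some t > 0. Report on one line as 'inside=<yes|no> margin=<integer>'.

d = (-8, -3),  |d|² = 73;  R = 2+4 = 6,  c = 73−6² = 37
v_rel = (-3, -9),  |v_rel|² = 90;  v_rel·d = (-3)·(-8) + (-9)·(-3) = 51
90·t² − 102·t + 37 = 0  ⇒  m = 51² − 90·37 = -729
m = -729 < 0,  v_rel·d = 51 > 0  ⇒  outside

inside=no margin=-729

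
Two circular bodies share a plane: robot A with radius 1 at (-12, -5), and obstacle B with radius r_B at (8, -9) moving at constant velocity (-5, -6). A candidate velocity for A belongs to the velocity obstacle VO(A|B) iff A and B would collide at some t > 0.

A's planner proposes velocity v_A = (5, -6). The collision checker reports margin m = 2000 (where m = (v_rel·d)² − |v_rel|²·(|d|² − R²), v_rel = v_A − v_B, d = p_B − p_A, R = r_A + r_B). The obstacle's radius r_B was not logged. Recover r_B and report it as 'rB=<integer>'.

m = 2000
d = (20, -4);  v_rel = (10, 0),  |v_rel|² = 100
v_rel×d = (10)·(-4) − (0)·(20) = -40
since m = R²·100 − (-40)²:  R² = (1600 + 2000) / 100 = 36
R = √36 = 6  ⇒  r_B = 6 − 1 = 5

rB=5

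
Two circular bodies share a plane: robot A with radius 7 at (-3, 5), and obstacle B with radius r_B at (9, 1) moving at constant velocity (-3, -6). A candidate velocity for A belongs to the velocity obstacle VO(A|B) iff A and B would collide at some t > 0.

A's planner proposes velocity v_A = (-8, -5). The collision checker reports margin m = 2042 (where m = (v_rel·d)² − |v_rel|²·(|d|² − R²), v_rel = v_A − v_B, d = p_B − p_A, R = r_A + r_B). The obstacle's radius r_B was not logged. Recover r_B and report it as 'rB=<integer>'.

m = 2042
d = (12, -4);  v_rel = (-5, 1),  |v_rel|² = 26
v_rel×d = (-5)·(-4) − (1)·(12) = 8
since m = R²·26 − 8²:  R² = (64 + 2042) / 26 = 81
R = √81 = 9  ⇒  r_B = 9 − 7 = 2

rB=2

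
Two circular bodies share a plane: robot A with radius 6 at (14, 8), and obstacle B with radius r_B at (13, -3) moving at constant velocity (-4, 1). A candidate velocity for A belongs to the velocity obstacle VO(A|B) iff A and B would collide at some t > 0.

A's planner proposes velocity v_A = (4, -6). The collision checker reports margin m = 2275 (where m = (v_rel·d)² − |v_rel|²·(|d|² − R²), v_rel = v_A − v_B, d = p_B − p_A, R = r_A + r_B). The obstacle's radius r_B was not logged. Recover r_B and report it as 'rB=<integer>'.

m = 2275
d = (-1, -11);  v_rel = (8, -7),  |v_rel|² = 113
v_rel×d = (8)·(-11) − (-7)·(-1) = -95
since m = R²·113 − (-95)²:  R² = (9025 + 2275) / 113 = 100
R = √100 = 10  ⇒  r_B = 10 − 6 = 4

rB=4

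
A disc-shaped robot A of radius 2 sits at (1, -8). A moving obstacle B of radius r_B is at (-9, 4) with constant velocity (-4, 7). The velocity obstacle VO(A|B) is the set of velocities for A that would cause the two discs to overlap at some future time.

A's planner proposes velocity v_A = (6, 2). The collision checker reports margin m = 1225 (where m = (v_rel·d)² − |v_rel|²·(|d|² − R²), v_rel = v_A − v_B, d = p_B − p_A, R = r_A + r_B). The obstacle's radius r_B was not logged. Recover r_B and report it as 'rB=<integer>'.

m = 1225
d = (-10, 12);  v_rel = (10, -5),  |v_rel|² = 125
v_rel×d = (10)·(12) − (-5)·(-10) = 70
since m = R²·125 − 70²:  R² = (4900 + 1225) / 125 = 49
R = √49 = 7  ⇒  r_B = 7 − 2 = 5

rB=5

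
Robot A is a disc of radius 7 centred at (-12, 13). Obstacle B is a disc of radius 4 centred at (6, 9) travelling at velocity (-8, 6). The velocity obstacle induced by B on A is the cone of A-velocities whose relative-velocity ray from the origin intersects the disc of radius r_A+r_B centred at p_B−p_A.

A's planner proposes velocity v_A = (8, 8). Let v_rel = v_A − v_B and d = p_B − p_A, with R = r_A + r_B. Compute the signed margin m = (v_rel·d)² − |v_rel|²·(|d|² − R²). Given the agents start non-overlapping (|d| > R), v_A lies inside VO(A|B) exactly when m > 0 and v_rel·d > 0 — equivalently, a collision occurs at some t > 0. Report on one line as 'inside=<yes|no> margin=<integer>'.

d = (18, -4),  |d|² = 340;  R = 7+4 = 11,  c = 340−11² = 219
v_rel = (16, 2),  |v_rel|² = 260;  v_rel·d = (16)·(18) + (2)·(-4) = 280
260·t² − 560·t + 219 = 0  ⇒  m = 280² − 260·219 = 21460
m = 21460 > 0,  v_rel·d = 280 > 0  ⇒  inside

inside=yes margin=21460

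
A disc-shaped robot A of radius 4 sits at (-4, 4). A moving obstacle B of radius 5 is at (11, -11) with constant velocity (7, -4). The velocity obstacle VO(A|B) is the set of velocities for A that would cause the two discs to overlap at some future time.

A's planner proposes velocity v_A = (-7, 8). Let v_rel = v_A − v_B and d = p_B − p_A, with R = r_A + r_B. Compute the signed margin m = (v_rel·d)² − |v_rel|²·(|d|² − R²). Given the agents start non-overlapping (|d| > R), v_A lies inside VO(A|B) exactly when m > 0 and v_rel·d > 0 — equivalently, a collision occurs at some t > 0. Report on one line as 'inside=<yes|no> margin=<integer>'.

d = (15, -15),  |d|² = 450;  R = 4+5 = 9,  c = 450−9² = 369
v_rel = (-14, 12),  |v_rel|² = 340;  v_rel·d = (-14)·(15) + (12)·(-15) = -390
340·t² + 780·t + 369 = 0  ⇒  m = (-390)² − 340·369 = 26640
m = 26640 > 0,  v_rel·d = -390 < 0  ⇒  outside

inside=no margin=26640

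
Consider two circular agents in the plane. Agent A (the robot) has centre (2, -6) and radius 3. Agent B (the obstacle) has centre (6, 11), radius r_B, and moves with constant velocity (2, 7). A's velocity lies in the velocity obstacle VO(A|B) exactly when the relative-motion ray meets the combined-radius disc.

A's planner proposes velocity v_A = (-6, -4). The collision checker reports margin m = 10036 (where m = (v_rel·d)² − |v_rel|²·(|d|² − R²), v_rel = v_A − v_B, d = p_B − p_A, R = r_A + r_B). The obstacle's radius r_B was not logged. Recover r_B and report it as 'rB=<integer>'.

m = 10036
d = (4, 17);  v_rel = (-8, -11),  |v_rel|² = 185
v_rel×d = (-8)·(17) − (-11)·(4) = -92
since m = R²·185 − (-92)²:  R² = (8464 + 10036) / 185 = 100
R = √100 = 10  ⇒  r_B = 10 − 3 = 7

rB=7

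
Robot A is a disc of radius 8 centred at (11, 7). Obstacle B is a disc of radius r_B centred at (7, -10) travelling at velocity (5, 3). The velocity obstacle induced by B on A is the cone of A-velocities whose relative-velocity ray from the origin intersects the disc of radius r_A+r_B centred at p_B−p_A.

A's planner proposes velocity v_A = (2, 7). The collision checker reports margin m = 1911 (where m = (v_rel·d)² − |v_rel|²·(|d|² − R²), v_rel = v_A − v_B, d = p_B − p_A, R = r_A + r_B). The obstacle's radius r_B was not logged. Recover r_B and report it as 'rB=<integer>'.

m = 1911
d = (-4, -17);  v_rel = (-3, 4),  |v_rel|² = 25
v_rel×d = (-3)·(-17) − (4)·(-4) = 67
since m = R²·25 − 67²:  R² = (4489 + 1911) / 25 = 256
R = √256 = 16  ⇒  r_B = 16 − 8 = 8

rB=8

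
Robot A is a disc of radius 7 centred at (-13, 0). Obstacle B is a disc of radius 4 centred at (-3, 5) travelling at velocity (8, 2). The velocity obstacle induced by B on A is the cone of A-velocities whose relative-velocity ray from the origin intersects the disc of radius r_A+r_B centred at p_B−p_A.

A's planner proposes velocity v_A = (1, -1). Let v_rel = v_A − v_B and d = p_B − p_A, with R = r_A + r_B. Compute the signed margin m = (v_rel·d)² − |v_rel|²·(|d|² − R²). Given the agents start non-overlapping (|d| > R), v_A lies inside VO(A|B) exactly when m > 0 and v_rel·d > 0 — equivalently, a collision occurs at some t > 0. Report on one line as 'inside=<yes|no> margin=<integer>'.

d = (10, 5),  |d|² = 125;  R = 7+4 = 11,  c = 125−11² = 4
v_rel = (-7, -3),  |v_rel|² = 58;  v_rel·d = (-7)·(10) + (-3)·(5) = -85
58·t² + 170·t + 4 = 0  ⇒  m = (-85)² − 58·4 = 6993
m = 6993 > 0,  v_rel·d = -85 < 0  ⇒  outside

inside=no margin=6993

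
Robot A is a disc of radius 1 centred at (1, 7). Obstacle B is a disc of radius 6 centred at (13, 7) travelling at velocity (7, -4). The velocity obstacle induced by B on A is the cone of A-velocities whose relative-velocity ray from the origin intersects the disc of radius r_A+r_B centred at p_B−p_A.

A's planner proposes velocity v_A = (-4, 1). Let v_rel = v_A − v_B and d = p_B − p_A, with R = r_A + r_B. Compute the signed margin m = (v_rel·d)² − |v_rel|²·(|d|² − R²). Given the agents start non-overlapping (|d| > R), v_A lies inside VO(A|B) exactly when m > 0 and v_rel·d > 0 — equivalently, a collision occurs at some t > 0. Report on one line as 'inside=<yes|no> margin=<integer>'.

d = (12, 0),  |d|² = 144;  R = 1+6 = 7,  c = 144−7² = 95
v_rel = (-11, 5),  |v_rel|² = 146;  v_rel·d = (-11)·(12) + (5)·(0) = -132
146·t² + 264·t + 95 = 0  ⇒  m = (-132)² − 146·95 = 3554
m = 3554 > 0,  v_rel·d = -132 < 0  ⇒  outside

inside=no margin=3554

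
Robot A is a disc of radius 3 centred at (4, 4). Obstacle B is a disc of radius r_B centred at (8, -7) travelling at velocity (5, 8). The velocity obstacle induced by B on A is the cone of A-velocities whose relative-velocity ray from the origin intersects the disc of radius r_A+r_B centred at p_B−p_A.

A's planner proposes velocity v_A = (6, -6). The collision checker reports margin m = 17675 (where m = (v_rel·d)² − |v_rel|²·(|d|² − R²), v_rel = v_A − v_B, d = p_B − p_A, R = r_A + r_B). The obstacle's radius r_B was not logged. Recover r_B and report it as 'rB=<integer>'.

m = 17675
d = (4, -11);  v_rel = (1, -14),  |v_rel|² = 197
v_rel×d = (1)·(-11) − (-14)·(4) = 45
since m = R²·197 − 45²:  R² = (2025 + 17675) / 197 = 100
R = √100 = 10  ⇒  r_B = 10 − 3 = 7

rB=7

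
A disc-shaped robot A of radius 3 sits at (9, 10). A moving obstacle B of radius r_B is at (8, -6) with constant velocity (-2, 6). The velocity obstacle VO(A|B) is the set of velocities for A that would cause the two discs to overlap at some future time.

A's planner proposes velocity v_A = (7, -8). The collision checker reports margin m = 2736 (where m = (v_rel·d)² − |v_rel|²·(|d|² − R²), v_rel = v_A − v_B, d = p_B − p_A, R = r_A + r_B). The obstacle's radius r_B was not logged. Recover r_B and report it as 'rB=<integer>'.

m = 2736
d = (-1, -16);  v_rel = (9, -14),  |v_rel|² = 277
v_rel×d = (9)·(-16) − (-14)·(-1) = -158
since m = R²·277 − (-158)²:  R² = (24964 + 2736) / 277 = 100
R = √100 = 10  ⇒  r_B = 10 − 3 = 7

rB=7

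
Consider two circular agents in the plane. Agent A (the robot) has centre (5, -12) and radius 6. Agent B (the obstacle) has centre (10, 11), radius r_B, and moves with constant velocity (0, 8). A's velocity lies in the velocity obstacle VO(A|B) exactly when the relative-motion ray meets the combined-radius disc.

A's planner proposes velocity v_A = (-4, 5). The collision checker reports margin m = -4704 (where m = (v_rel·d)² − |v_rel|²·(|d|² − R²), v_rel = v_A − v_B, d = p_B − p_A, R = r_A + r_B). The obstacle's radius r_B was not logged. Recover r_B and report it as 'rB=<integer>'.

m = -4704
d = (5, 23);  v_rel = (-4, -3),  |v_rel|² = 25
v_rel×d = (-4)·(23) − (-3)·(5) = -77
since m = R²·25 − (-77)²:  R² = (5929 + -4704) / 25 = 49
R = √49 = 7  ⇒  r_B = 7 − 6 = 1

rB=1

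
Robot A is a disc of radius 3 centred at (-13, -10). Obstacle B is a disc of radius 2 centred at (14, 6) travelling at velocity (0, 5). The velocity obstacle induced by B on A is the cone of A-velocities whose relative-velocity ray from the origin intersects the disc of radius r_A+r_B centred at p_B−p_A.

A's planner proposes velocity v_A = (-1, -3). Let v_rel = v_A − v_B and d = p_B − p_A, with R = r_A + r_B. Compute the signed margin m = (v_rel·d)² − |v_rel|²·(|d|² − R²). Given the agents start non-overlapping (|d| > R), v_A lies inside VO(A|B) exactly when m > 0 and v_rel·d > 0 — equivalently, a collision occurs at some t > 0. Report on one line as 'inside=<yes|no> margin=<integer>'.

d = (27, 16),  |d|² = 985;  R = 3+2 = 5,  c = 985−5² = 960
v_rel = (-1, -8),  |v_rel|² = 65;  v_rel·d = (-1)·(27) + (-8)·(16) = -155
65·t² + 310·t + 960 = 0  ⇒  m = (-155)² − 65·960 = -38375
m = -38375 < 0,  v_rel·d = -155 < 0  ⇒  outside

inside=no margin=-38375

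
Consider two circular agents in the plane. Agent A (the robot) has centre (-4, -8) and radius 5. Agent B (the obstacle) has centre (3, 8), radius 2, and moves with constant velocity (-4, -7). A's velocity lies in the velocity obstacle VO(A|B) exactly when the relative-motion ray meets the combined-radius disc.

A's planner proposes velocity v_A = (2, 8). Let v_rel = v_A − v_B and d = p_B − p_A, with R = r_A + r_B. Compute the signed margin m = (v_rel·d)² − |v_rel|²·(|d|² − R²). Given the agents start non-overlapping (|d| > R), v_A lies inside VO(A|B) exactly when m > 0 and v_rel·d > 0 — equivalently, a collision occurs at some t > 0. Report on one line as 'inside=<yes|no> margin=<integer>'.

d = (7, 16),  |d|² = 305;  R = 5+2 = 7,  c = 305−7² = 256
v_rel = (6, 15),  |v_rel|² = 261;  v_rel·d = (6)·(7) + (15)·(16) = 282
261·t² − 564·t + 256 = 0  ⇒  m = 282² − 261·256 = 12708
m = 12708 > 0,  v_rel·d = 282 > 0  ⇒  inside

inside=yes margin=12708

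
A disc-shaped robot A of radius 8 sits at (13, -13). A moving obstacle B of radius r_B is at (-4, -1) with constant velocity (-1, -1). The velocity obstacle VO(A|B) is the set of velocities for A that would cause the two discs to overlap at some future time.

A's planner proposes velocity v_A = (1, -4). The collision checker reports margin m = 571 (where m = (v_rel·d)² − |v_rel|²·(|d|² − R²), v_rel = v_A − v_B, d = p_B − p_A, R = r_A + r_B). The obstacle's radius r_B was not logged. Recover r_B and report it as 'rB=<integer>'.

m = 571
d = (-17, 12);  v_rel = (2, -3),  |v_rel|² = 13
v_rel×d = (2)·(12) − (-3)·(-17) = -27
since m = R²·13 − (-27)²:  R² = (729 + 571) / 13 = 100
R = √100 = 10  ⇒  r_B = 10 − 8 = 2

rB=2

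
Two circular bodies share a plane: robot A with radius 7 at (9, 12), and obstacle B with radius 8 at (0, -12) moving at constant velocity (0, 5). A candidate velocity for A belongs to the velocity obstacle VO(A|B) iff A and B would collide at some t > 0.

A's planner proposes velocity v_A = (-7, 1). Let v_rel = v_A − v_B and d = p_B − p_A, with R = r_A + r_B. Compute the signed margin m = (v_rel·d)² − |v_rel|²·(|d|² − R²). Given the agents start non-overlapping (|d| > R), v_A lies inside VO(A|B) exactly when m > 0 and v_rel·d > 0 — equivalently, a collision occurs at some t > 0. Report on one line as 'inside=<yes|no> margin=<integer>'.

d = (-9, -24),  |d|² = 657;  R = 7+8 = 15,  c = 657−15² = 432
v_rel = (-7, -4),  |v_rel|² = 65;  v_rel·d = (-7)·(-9) + (-4)·(-24) = 159
65·t² − 318·t + 432 = 0  ⇒  m = 159² − 65·432 = -2799
m = -2799 < 0,  v_rel·d = 159 > 0  ⇒  outside

inside=no margin=-2799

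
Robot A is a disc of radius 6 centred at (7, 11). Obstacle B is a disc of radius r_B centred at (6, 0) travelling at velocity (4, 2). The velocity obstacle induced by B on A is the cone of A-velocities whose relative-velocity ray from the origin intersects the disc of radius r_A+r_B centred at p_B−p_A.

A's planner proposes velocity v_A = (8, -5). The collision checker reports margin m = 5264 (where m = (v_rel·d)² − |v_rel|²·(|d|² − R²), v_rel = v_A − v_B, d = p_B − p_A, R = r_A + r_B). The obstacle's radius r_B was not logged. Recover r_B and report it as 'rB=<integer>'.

m = 5264
d = (-1, -11);  v_rel = (4, -7),  |v_rel|² = 65
v_rel×d = (4)·(-11) − (-7)·(-1) = -51
since m = R²·65 − (-51)²:  R² = (2601 + 5264) / 65 = 121
R = √121 = 11  ⇒  r_B = 11 − 6 = 5

rB=5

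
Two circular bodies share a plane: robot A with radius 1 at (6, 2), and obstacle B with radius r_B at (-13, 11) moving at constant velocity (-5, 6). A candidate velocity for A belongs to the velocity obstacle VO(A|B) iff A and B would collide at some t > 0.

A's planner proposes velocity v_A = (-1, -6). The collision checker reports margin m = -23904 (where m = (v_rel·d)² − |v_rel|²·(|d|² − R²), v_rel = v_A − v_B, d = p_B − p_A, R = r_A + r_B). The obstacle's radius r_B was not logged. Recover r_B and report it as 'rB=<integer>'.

m = -23904
d = (-19, 9);  v_rel = (4, -12),  |v_rel|² = 160
v_rel×d = (4)·(9) − (-12)·(-19) = -192
since m = R²·160 − (-192)²:  R² = (36864 + -23904) / 160 = 81
R = √81 = 9  ⇒  r_B = 9 − 1 = 8

rB=8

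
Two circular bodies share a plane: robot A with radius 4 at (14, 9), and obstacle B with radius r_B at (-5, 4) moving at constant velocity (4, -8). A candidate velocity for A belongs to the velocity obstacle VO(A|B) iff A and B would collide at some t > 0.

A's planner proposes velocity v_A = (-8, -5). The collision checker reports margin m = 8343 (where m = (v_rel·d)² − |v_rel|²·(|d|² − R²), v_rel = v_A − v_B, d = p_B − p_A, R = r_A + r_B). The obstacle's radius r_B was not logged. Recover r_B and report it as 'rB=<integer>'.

m = 8343
d = (-19, -5);  v_rel = (-12, 3),  |v_rel|² = 153
v_rel×d = (-12)·(-5) − (3)·(-19) = 117
since m = R²·153 − 117²:  R² = (13689 + 8343) / 153 = 144
R = √144 = 12  ⇒  r_B = 12 − 4 = 8

rB=8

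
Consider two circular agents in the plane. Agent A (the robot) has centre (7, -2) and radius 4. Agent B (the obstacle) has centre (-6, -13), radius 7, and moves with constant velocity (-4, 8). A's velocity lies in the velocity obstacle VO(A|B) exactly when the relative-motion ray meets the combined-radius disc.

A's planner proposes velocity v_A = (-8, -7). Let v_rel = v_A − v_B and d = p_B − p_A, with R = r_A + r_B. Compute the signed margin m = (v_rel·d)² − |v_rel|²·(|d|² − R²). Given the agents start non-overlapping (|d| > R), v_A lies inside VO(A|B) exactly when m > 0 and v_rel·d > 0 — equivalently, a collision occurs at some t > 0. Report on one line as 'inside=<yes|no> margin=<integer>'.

d = (-13, -11),  |d|² = 290;  R = 4+7 = 11,  c = 290−11² = 169
v_rel = (-4, -15),  |v_rel|² = 241;  v_rel·d = (-4)·(-13) + (-15)·(-11) = 217
241·t² − 434·t + 169 = 0  ⇒  m = 217² − 241·169 = 6360
m = 6360 > 0,  v_rel·d = 217 > 0  ⇒  inside

inside=yes margin=6360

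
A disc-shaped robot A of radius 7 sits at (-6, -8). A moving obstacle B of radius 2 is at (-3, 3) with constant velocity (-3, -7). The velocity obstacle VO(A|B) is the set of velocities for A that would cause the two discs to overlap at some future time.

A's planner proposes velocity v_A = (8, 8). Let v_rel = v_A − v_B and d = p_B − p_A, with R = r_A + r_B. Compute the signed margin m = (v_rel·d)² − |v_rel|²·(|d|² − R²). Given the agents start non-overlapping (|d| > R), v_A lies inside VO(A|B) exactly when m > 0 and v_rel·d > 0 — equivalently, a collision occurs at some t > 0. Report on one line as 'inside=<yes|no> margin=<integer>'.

d = (3, 11),  |d|² = 130;  R = 7+2 = 9,  c = 130−9² = 49
v_rel = (11, 15),  |v_rel|² = 346;  v_rel·d = (11)·(3) + (15)·(11) = 198
346·t² − 396·t + 49 = 0  ⇒  m = 198² − 346·49 = 22250
m = 22250 > 0,  v_rel·d = 198 > 0  ⇒  inside

inside=yes margin=22250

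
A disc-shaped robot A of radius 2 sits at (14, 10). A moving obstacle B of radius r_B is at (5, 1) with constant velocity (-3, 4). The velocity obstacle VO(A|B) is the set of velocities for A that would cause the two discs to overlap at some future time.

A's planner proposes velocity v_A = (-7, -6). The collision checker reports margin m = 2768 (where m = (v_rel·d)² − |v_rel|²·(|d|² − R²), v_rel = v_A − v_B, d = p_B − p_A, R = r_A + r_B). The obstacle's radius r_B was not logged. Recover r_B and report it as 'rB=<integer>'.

m = 2768
d = (-9, -9);  v_rel = (-4, -10),  |v_rel|² = 116
v_rel×d = (-4)·(-9) − (-10)·(-9) = -54
since m = R²·116 − (-54)²:  R² = (2916 + 2768) / 116 = 49
R = √49 = 7  ⇒  r_B = 7 − 2 = 5

rB=5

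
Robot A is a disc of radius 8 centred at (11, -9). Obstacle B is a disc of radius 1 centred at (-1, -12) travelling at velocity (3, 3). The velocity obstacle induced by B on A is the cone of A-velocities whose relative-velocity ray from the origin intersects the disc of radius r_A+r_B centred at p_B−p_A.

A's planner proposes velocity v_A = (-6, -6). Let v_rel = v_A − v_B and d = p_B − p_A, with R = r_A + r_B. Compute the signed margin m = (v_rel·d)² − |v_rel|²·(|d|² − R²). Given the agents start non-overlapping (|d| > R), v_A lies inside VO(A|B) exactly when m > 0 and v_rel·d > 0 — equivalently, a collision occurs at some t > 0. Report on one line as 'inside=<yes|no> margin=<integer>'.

d = (-12, -3),  |d|² = 153;  R = 8+1 = 9,  c = 153−9² = 72
v_rel = (-9, -9),  |v_rel|² = 162;  v_rel·d = (-9)·(-12) + (-9)·(-3) = 135
162·t² − 270·t + 72 = 0  ⇒  m = 135² − 162·72 = 6561
m = 6561 > 0,  v_rel·d = 135 > 0  ⇒  inside

inside=yes margin=6561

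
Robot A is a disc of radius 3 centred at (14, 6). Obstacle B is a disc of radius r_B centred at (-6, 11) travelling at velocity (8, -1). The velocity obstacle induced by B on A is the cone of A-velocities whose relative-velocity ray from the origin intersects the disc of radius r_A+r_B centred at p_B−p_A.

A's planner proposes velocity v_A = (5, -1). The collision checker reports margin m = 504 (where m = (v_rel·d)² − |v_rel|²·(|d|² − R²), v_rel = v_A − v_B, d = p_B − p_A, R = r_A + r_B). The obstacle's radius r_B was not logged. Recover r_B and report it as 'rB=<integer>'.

m = 504
d = (-20, 5);  v_rel = (-3, 0),  |v_rel|² = 9
v_rel×d = (-3)·(5) − (0)·(-20) = -15
since m = R²·9 − (-15)²:  R² = (225 + 504) / 9 = 81
R = √81 = 9  ⇒  r_B = 9 − 3 = 6

rB=6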